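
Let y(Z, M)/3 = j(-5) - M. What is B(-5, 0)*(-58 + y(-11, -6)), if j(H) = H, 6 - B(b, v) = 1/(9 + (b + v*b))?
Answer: -1265/4 ≈ -316.25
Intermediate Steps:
B(b, v) = 6 - 1/(9 + b + b*v) (B(b, v) = 6 - 1/(9 + (b + v*b)) = 6 - 1/(9 + (b + b*v)) = 6 - 1/(9 + b + b*v))
y(Z, M) = -15 - 3*M (y(Z, M) = 3*(-5 - M) = -15 - 3*M)
B(-5, 0)*(-58 + y(-11, -6)) = ((53 + 6*(-5) + 6*(-5)*0)/(9 - 5 - 5*0))*(-58 + (-15 - 3*(-6))) = ((53 - 30 + 0)/(9 - 5 + 0))*(-58 + (-15 + 18)) = (23/4)*(-58 + 3) = ((¼)*23)*(-55) = (23/4)*(-55) = -1265/4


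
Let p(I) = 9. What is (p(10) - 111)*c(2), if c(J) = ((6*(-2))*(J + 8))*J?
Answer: 24480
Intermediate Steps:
c(J) = J*(-96 - 12*J) (c(J) = (-12*(8 + J))*J = (-96 - 12*J)*J = J*(-96 - 12*J))
(p(10) - 111)*c(2) = (9 - 111)*(-12*2*(8 + 2)) = -(-1224)*2*10 = -102*(-240) = 24480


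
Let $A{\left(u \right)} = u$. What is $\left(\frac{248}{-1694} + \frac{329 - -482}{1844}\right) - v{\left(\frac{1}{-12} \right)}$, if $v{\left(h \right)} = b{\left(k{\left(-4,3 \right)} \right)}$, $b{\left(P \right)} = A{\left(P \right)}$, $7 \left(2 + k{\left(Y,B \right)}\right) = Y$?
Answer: $\frac{4474493}{1561868} \approx 2.8648$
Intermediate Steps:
$k{\left(Y,B \right)} = -2 + \frac{Y}{7}$
$b{\left(P \right)} = P$
$v{\left(h \right)} = - \frac{18}{7}$ ($v{\left(h \right)} = -2 + \frac{1}{7} \left(-4\right) = -2 - \frac{4}{7} = - \frac{18}{7}$)
$\left(\frac{248}{-1694} + \frac{329 - -482}{1844}\right) - v{\left(\frac{1}{-12} \right)} = \left(\frac{248}{-1694} + \frac{329 - -482}{1844}\right) - - \frac{18}{7} = \left(248 \left(- \frac{1}{1694}\right) + \left(329 + 482\right) \frac{1}{1844}\right) + \frac{18}{7} = \left(- \frac{124}{847} + 811 \cdot \frac{1}{1844}\right) + \frac{18}{7} = \left(- \frac{124}{847} + \frac{811}{1844}\right) + \frac{18}{7} = \frac{458261}{1561868} + \frac{18}{7} = \frac{4474493}{1561868}$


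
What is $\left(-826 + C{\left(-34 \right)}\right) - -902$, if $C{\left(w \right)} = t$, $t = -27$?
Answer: $49$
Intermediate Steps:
$C{\left(w \right)} = -27$
$\left(-826 + C{\left(-34 \right)}\right) - -902 = \left(-826 - 27\right) - -902 = -853 + \left(-598 + 1500\right) = -853 + 902 = 49$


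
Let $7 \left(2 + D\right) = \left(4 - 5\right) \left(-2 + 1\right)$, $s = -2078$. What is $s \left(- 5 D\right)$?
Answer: $- \frac{135070}{7} \approx -19296.0$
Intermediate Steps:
$D = - \frac{13}{7}$ ($D = -2 + \frac{\left(4 - 5\right) \left(-2 + 1\right)}{7} = -2 + \frac{\left(-1\right) \left(-1\right)}{7} = -2 + \frac{1}{7} \cdot 1 = -2 + \frac{1}{7} = - \frac{13}{7} \approx -1.8571$)
$s \left(- 5 D\right) = - 2078 \left(\left(-5\right) \left(- \frac{13}{7}\right)\right) = \left(-2078\right) \frac{65}{7} = - \frac{135070}{7}$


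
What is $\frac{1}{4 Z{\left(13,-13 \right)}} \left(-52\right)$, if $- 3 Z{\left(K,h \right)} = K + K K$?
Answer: $\frac{3}{14} \approx 0.21429$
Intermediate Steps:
$Z{\left(K,h \right)} = - \frac{K}{3} - \frac{K^{2}}{3}$ ($Z{\left(K,h \right)} = - \frac{K + K K}{3} = - \frac{K + K^{2}}{3} = - \frac{K}{3} - \frac{K^{2}}{3}$)
$\frac{1}{4 Z{\left(13,-13 \right)}} \left(-52\right) = \frac{1}{4 \left(\left(- \frac{1}{3}\right) 13 \left(1 + 13\right)\right)} \left(-52\right) = \frac{1}{4 \left(\left(- \frac{1}{3}\right) 13 \cdot 14\right)} \left(-52\right) = \frac{1}{4 \left(- \frac{182}{3}\right)} \left(-52\right) = \frac{1}{- \frac{728}{3}} \left(-52\right) = \left(- \frac{3}{728}\right) \left(-52\right) = \frac{3}{14}$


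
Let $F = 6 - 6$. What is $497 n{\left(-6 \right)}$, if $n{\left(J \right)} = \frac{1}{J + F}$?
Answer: $- \frac{497}{6} \approx -82.833$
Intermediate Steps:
$F = 0$
$n{\left(J \right)} = \frac{1}{J}$ ($n{\left(J \right)} = \frac{1}{J + 0} = \frac{1}{J}$)
$497 n{\left(-6 \right)} = \frac{497}{-6} = 497 \left(- \frac{1}{6}\right) = - \frac{497}{6}$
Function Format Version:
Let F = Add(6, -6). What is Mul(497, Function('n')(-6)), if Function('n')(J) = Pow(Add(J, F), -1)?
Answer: Rational(-497, 6) ≈ -82.833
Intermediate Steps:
F = 0
Function('n')(J) = Pow(J, -1) (Function('n')(J) = Pow(Add(J, 0), -1) = Pow(J, -1))
Mul(497, Function('n')(-6)) = Mul(497, Pow(-6, -1)) = Mul(497, Rational(-1, 6)) = Rational(-497, 6)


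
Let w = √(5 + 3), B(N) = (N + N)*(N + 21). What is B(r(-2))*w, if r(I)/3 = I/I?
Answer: 288*√2 ≈ 407.29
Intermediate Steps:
r(I) = 3 (r(I) = 3*(I/I) = 3*1 = 3)
B(N) = 2*N*(21 + N) (B(N) = (2*N)*(21 + N) = 2*N*(21 + N))
w = 2*√2 (w = √8 = 2*√2 ≈ 2.8284)
B(r(-2))*w = (2*3*(21 + 3))*(2*√2) = (2*3*24)*(2*√2) = 144*(2*√2) = 288*√2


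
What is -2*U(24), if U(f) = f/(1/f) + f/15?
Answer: -5776/5 ≈ -1155.2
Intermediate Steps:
U(f) = f² + f/15 (U(f) = f*f + f*(1/15) = f² + f/15)
-2*U(24) = -48*(1/15 + 24) = -48*361/15 = -2*2888/5 = -5776/5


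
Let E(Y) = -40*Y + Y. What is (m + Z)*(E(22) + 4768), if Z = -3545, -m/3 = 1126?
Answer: -27068930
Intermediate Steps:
m = -3378 (m = -3*1126 = -3378)
E(Y) = -39*Y
(m + Z)*(E(22) + 4768) = (-3378 - 3545)*(-39*22 + 4768) = -6923*(-858 + 4768) = -6923*3910 = -27068930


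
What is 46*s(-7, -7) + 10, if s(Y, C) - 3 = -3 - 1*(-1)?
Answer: 56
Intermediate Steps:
s(Y, C) = 1 (s(Y, C) = 3 + (-3 - 1*(-1)) = 3 + (-3 + 1) = 3 - 2 = 1)
46*s(-7, -7) + 10 = 46*1 + 10 = 46 + 10 = 56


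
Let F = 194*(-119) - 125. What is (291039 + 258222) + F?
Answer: 526050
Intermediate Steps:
F = -23211 (F = -23086 - 125 = -23211)
(291039 + 258222) + F = (291039 + 258222) - 23211 = 549261 - 23211 = 526050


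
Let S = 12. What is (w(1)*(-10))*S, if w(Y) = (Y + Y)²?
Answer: -480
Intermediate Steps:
w(Y) = 4*Y² (w(Y) = (2*Y)² = 4*Y²)
(w(1)*(-10))*S = ((4*1²)*(-10))*12 = ((4*1)*(-10))*12 = (4*(-10))*12 = -40*12 = -480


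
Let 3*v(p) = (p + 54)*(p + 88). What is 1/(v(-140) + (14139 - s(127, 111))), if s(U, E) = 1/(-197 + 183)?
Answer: 42/656449 ≈ 6.3981e-5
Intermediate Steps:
v(p) = (54 + p)*(88 + p)/3 (v(p) = ((p + 54)*(p + 88))/3 = ((54 + p)*(88 + p))/3 = (54 + p)*(88 + p)/3)
s(U, E) = -1/14 (s(U, E) = 1/(-14) = -1/14)
1/(v(-140) + (14139 - s(127, 111))) = 1/((1584 + (1/3)*(-140)**2 + (142/3)*(-140)) + (14139 - 1*(-1/14))) = 1/((1584 + (1/3)*19600 - 19880/3) + (14139 + 1/14)) = 1/((1584 + 19600/3 - 19880/3) + 197947/14) = 1/(4472/3 + 197947/14) = 1/(656449/42) = 42/656449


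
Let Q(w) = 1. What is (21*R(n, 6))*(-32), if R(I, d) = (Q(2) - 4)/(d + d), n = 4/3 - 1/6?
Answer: 168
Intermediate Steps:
n = 7/6 (n = 4*(1/3) - 1*1/6 = 4/3 - 1/6 = 7/6 ≈ 1.1667)
R(I, d) = -3/(2*d) (R(I, d) = (1 - 4)/(d + d) = -3*1/(2*d) = -3/(2*d))
(21*R(n, 6))*(-32) = (21*(-3/2/6))*(-32) = (21*(-3/2*1/6))*(-32) = (21*(-1/4))*(-32) = -21/4*(-32) = 168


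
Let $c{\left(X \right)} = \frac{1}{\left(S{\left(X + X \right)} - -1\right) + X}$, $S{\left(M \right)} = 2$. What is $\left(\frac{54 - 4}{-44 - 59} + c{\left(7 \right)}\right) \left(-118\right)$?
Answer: $\frac{23423}{515} \approx 45.482$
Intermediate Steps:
$c{\left(X \right)} = \frac{1}{3 + X}$ ($c{\left(X \right)} = \frac{1}{\left(2 - -1\right) + X} = \frac{1}{\left(2 + 1\right) + X} = \frac{1}{3 + X}$)
$\left(\frac{54 - 4}{-44 - 59} + c{\left(7 \right)}\right) \left(-118\right) = \left(\frac{54 - 4}{-44 - 59} + \frac{1}{3 + 7}\right) \left(-118\right) = \left(\frac{50}{-103} + \frac{1}{10}\right) \left(-118\right) = \left(50 \left(- \frac{1}{103}\right) + \frac{1}{10}\right) \left(-118\right) = \left(- \frac{50}{103} + \frac{1}{10}\right) \left(-118\right) = \left(- \frac{397}{1030}\right) \left(-118\right) = \frac{23423}{515}$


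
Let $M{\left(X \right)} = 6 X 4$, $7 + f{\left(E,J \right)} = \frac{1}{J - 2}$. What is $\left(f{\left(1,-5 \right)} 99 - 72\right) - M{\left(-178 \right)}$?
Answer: $\frac{24450}{7} \approx 3492.9$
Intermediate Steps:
$f{\left(E,J \right)} = -7 + \frac{1}{-2 + J}$ ($f{\left(E,J \right)} = -7 + \frac{1}{J - 2} = -7 + \frac{1}{-2 + J}$)
$M{\left(X \right)} = 24 X$
$\left(f{\left(1,-5 \right)} 99 - 72\right) - M{\left(-178 \right)} = \left(\frac{15 - -35}{-2 - 5} \cdot 99 - 72\right) - 24 \left(-178\right) = \left(\frac{15 + 35}{-7} \cdot 99 - 72\right) - -4272 = \left(\left(- \frac{1}{7}\right) 50 \cdot 99 - 72\right) + 4272 = \left(\left(- \frac{50}{7}\right) 99 - 72\right) + 4272 = \left(- \frac{4950}{7} - 72\right) + 4272 = - \frac{5454}{7} + 4272 = \frac{24450}{7}$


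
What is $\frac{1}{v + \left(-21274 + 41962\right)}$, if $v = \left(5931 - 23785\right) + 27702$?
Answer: $\frac{1}{30536} \approx 3.2748 \cdot 10^{-5}$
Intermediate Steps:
$v = 9848$ ($v = -17854 + 27702 = 9848$)
$\frac{1}{v + \left(-21274 + 41962\right)} = \frac{1}{9848 + \left(-21274 + 41962\right)} = \frac{1}{9848 + 20688} = \frac{1}{30536}$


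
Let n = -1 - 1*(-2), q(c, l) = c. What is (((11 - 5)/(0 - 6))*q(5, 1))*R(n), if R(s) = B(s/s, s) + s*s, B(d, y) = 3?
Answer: -20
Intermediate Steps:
n = 1 (n = -1 + 2 = 1)
R(s) = 3 + s² (R(s) = 3 + s*s = 3 + s²)
(((11 - 5)/(0 - 6))*q(5, 1))*R(n) = (((11 - 5)/(0 - 6))*5)*(3 + 1²) = ((6/(-6))*5)*(3 + 1) = ((6*(-⅙))*5)*4 = -1*5*4 = -5*4 = -20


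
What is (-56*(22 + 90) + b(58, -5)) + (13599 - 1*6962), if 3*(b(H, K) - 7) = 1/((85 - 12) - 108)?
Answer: 39059/105 ≈ 371.99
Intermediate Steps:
b(H, K) = 734/105 (b(H, K) = 7 + 1/(3*((85 - 12) - 108)) = 7 + 1/(3*(73 - 108)) = 7 + (⅓)/(-35) = 7 + (⅓)*(-1/35) = 7 - 1/105 = 734/105)
(-56*(22 + 90) + b(58, -5)) + (13599 - 1*6962) = (-56*(22 + 90) + 734/105) + (13599 - 1*6962) = (-56*112 + 734/105) + (13599 - 6962) = (-6272 + 734/105) + 6637 = -657826/105 + 6637 = 39059/105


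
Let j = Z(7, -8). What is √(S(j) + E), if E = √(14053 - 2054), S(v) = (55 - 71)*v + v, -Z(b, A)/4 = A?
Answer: √(-480 + 13*√71) ≈ 19.247*I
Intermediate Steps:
Z(b, A) = -4*A
j = 32 (j = -4*(-8) = 32)
S(v) = -15*v (S(v) = -16*v + v = -15*v)
E = 13*√71 (E = √11999 = 13*√71 ≈ 109.54)
√(S(j) + E) = √(-15*32 + 13*√71) = √(-480 + 13*√71)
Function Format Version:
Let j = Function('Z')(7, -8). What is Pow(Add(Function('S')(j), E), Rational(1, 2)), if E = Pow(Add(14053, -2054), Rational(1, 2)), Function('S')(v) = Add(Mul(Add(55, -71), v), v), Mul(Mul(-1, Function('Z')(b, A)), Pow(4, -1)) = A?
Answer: Pow(Add(-480, Mul(13, Pow(71, Rational(1, 2)))), Rational(1, 2)) ≈ Mul(19.247, I)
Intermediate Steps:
Function('Z')(b, A) = Mul(-4, A)
j = 32 (j = Mul(-4, -8) = 32)
Function('S')(v) = Mul(-15, v) (Function('S')(v) = Add(Mul(-16, v), v) = Mul(-15, v))
E = Mul(13, Pow(71, Rational(1, 2))) (E = Pow(11999, Rational(1, 2)) = Mul(13, Pow(71, Rational(1, 2))) ≈ 109.54)
Pow(Add(Function('S')(j), E), Rational(1, 2)) = Pow(Add(Mul(-15, 32), Mul(13, Pow(71, Rational(1, 2)))), Rational(1, 2)) = Pow(Add(-480, Mul(13, Pow(71, Rational(1, 2)))), Rational(1, 2))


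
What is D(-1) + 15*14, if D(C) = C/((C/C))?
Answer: 209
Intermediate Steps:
D(C) = C (D(C) = C/1 = C*1 = C)
D(-1) + 15*14 = -1 + 15*14 = -1 + 210 = 209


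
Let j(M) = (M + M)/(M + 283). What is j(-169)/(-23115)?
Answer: 169/1317555 ≈ 0.00012827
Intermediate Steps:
j(M) = 2*M/(283 + M) (j(M) = (2*M)/(283 + M) = 2*M/(283 + M))
j(-169)/(-23115) = (2*(-169)/(283 - 169))/(-23115) = (2*(-169)/114)*(-1/23115) = (2*(-169)*(1/114))*(-1/23115) = -169/57*(-1/23115) = 169/1317555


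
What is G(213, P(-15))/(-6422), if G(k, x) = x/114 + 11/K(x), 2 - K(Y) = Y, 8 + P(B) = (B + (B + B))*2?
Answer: 4273/36605400 ≈ 0.00011673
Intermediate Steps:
P(B) = -8 + 6*B (P(B) = -8 + (B + (B + B))*2 = -8 + (B + 2*B)*2 = -8 + (3*B)*2 = -8 + 6*B)
K(Y) = 2 - Y
G(k, x) = 11/(2 - x) + x/114 (G(k, x) = x/114 + 11/(2 - x) = 11/(2 - x) + x/114)
G(213, P(-15))/(-6422) = ((-1254 + (-8 + 6*(-15))*(-2 + (-8 + 6*(-15))))/(114*(-2 + (-8 + 6*(-15)))))/(-6422) = ((-1254 + (-8 - 90)*(-2 + (-8 - 90)))/(114*(-2 + (-8 - 90))))*(-1/6422) = ((-1254 - 98*(-2 - 98))/(114*(-2 - 98)))*(-1/6422) = ((1/114)*(-1254 - 98*(-100))/(-100))*(-1/6422) = ((1/114)*(-1/100)*(-1254 + 9800))*(-1/6422) = ((1/114)*(-1/100)*8546)*(-1/6422) = -4273/5700*(-1/6422) = 4273/36605400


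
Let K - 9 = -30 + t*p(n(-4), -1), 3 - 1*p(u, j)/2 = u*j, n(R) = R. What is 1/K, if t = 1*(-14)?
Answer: ⅐ ≈ 0.14286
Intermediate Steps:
t = -14
p(u, j) = 6 - 2*j*u (p(u, j) = 6 - 2*u*j = 6 - 2*j*u)
K = 7 (K = 9 + (-30 - 14*(6 - 2*(-1)*(-4))) = 9 + (-30 - 14*(6 - 8)) = 9 + (-30 - 14*(-2)) = 9 + (-30 + 28) = 9 - 2 = 7)
1/K = 1/7 = ⅐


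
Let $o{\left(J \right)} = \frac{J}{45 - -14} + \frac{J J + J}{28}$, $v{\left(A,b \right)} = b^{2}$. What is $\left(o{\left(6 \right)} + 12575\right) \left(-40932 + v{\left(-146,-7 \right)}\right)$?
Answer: $- \frac{60671966437}{118} \approx -5.1417 \cdot 10^{8}$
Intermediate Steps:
$o{\left(J \right)} = \frac{J^{2}}{28} + \frac{87 J}{1652}$ ($o{\left(J \right)} = \frac{J}{45 + 14} + \left(J^{2} + J\right) \frac{1}{28} = \frac{J}{59} + \left(J + J^{2}\right) \frac{1}{28} = J \frac{1}{59} + \left(\frac{J}{28} + \frac{J^{2}}{28}\right) = \frac{J}{59} + \left(\frac{J}{28} + \frac{J^{2}}{28}\right) = \frac{J^{2}}{28} + \frac{87 J}{1652}$)
$\left(o{\left(6 \right)} + 12575\right) \left(-40932 + v{\left(-146,-7 \right)}\right) = \left(\frac{1}{1652} \cdot 6 \left(87 + 59 \cdot 6\right) + 12575\right) \left(-40932 + \left(-7\right)^{2}\right) = \left(\frac{1}{1652} \cdot 6 \left(87 + 354\right) + 12575\right) \left(-40932 + 49\right) = \left(\frac{1}{1652} \cdot 6 \cdot 441 + 12575\right) \left(-40883\right) = \left(\frac{189}{118} + 12575\right) \left(-40883\right) = \frac{1484039}{118} \left(-40883\right) = - \frac{60671966437}{118}$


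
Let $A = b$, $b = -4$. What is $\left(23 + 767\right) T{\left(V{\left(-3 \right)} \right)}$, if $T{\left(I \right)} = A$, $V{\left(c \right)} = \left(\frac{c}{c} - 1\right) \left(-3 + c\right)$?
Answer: $-3160$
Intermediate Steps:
$A = -4$
$V{\left(c \right)} = 0$ ($V{\left(c \right)} = \left(1 - 1\right) \left(-3 + c\right) = 0 \left(-3 + c\right) = 0$)
$T{\left(I \right)} = -4$
$\left(23 + 767\right) T{\left(V{\left(-3 \right)} \right)} = \left(23 + 767\right) \left(-4\right) = 790 \left(-4\right) = -3160$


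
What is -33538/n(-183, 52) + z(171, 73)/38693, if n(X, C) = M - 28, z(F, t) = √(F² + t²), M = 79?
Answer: -33538/51 + √34570/38693 ≈ -657.60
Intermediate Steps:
n(X, C) = 51 (n(X, C) = 79 - 28 = 51)
-33538/n(-183, 52) + z(171, 73)/38693 = -33538/51 + √(171² + 73²)/38693 = -33538*1/51 + √(29241 + 5329)*(1/38693) = -33538/51 + √34570*(1/38693) = -33538/51 + √34570/38693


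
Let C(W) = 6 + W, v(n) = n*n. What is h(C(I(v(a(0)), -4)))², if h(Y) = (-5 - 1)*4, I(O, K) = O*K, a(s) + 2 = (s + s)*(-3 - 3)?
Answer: 576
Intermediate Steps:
a(s) = -2 - 12*s (a(s) = -2 + (s + s)*(-3 - 3) = -2 + (2*s)*(-6) = -2 - 12*s)
v(n) = n²
I(O, K) = K*O
h(Y) = -24 (h(Y) = -6*4 = -24)
h(C(I(v(a(0)), -4)))² = (-24)² = 576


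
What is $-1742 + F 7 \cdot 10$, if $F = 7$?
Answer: $-1252$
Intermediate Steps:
$-1742 + F 7 \cdot 10 = -1742 + 7 \cdot 7 \cdot 10 = -1742 + 49 \cdot 10 = -1742 + 490 = -1252$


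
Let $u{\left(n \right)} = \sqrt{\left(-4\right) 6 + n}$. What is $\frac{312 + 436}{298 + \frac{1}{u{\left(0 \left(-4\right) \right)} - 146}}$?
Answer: $\frac{4756662152}{1894990345} + \frac{1496 i \sqrt{6}}{1894990345} \approx 2.5101 + 1.9337 \cdot 10^{-6} i$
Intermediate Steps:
$u{\left(n \right)} = \sqrt{-24 + n}$
$\frac{312 + 436}{298 + \frac{1}{u{\left(0 \left(-4\right) \right)} - 146}} = \frac{312 + 436}{298 + \frac{1}{\sqrt{-24 + 0 \left(-4\right)} - 146}} = \frac{748}{298 + \frac{1}{\sqrt{-24 + 0} - 146}} = \frac{748}{298 + \frac{1}{\sqrt{-24} - 146}} = \frac{748}{298 + \frac{1}{2 i \sqrt{6} - 146}} = \frac{748}{298 + \frac{1}{-146 + 2 i \sqrt{6}}}$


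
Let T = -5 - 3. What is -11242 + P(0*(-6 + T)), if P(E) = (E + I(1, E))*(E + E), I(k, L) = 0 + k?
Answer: -11242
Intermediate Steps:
I(k, L) = k
T = -8
P(E) = 2*E*(1 + E) (P(E) = (E + 1)*(E + E) = (1 + E)*(2*E) = 2*E*(1 + E))
-11242 + P(0*(-6 + T)) = -11242 + 2*(0*(-6 - 8))*(1 + 0*(-6 - 8)) = -11242 + 2*(0*(-14))*(1 + 0*(-14)) = -11242 + 2*0*(1 + 0) = -11242 + 2*0*1 = -11242 + 0 = -11242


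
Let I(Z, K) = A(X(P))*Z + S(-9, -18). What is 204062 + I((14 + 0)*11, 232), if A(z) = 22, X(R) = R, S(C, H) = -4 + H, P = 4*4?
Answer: 207428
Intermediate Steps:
P = 16
I(Z, K) = -22 + 22*Z (I(Z, K) = 22*Z + (-4 - 18) = 22*Z - 22 = -22 + 22*Z)
204062 + I((14 + 0)*11, 232) = 204062 + (-22 + 22*((14 + 0)*11)) = 204062 + (-22 + 22*(14*11)) = 204062 + (-22 + 22*154) = 204062 + (-22 + 3388) = 204062 + 3366 = 207428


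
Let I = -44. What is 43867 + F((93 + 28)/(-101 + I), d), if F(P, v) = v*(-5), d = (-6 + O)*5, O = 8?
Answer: 43817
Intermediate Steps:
d = 10 (d = (-6 + 8)*5 = 2*5 = 10)
F(P, v) = -5*v
43867 + F((93 + 28)/(-101 + I), d) = 43867 - 5*10 = 43867 - 50 = 43817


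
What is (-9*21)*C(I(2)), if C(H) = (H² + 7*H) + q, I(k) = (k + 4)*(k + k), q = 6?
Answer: -141750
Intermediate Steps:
I(k) = 2*k*(4 + k) (I(k) = (4 + k)*(2*k) = 2*k*(4 + k))
C(H) = 6 + H² + 7*H (C(H) = (H² + 7*H) + 6 = 6 + H² + 7*H)
(-9*21)*C(I(2)) = (-9*21)*(6 + (2*2*(4 + 2))² + 7*(2*2*(4 + 2))) = -189*(6 + (2*2*6)² + 7*(2*2*6)) = -189*(6 + 24² + 7*24) = -189*(6 + 576 + 168) = -189*750 = -141750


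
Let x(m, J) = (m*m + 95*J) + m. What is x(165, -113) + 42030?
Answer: 58685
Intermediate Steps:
x(m, J) = m + m² + 95*J (x(m, J) = (m² + 95*J) + m = m + m² + 95*J)
x(165, -113) + 42030 = (165 + 165² + 95*(-113)) + 42030 = (165 + 27225 - 10735) + 42030 = 16655 + 42030 = 58685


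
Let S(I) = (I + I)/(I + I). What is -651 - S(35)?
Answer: -652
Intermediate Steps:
S(I) = 1 (S(I) = (2*I)/((2*I)) = (2*I)*(1/(2*I)) = 1)
-651 - S(35) = -651 - 1*1 = -651 - 1 = -652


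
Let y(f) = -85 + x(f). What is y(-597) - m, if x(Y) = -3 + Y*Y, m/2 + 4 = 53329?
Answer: 249671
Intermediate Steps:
m = 106650 (m = -8 + 2*53329 = -8 + 106658 = 106650)
x(Y) = -3 + Y²
y(f) = -88 + f² (y(f) = -85 + (-3 + f²) = -88 + f²)
y(-597) - m = (-88 + (-597)²) - 1*106650 = (-88 + 356409) - 106650 = 356321 - 106650 = 249671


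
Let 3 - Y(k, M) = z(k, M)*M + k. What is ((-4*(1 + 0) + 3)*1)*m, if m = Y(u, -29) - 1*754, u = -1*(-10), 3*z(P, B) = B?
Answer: 3124/3 ≈ 1041.3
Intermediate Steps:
z(P, B) = B/3
u = 10
Y(k, M) = 3 - k - M²/3 (Y(k, M) = 3 - ((M/3)*M + k) = 3 - (M²/3 + k) = 3 - (k + M²/3) = 3 + (-k - M²/3) = 3 - k - M²/3)
m = -3124/3 (m = (3 - 1*10 - ⅓*(-29)²) - 1*754 = (3 - 10 - ⅓*841) - 754 = (3 - 10 - 841/3) - 754 = -862/3 - 754 = -3124/3 ≈ -1041.3)
((-4*(1 + 0) + 3)*1)*m = ((-4*(1 + 0) + 3)*1)*(-3124/3) = ((-4*1 + 3)*1)*(-3124/3) = ((-4 + 3)*1)*(-3124/3) = -1*1*(-3124/3) = -1*(-3124/3) = 3124/3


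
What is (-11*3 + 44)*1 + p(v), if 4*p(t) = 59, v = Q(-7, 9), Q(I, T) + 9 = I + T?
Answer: 103/4 ≈ 25.750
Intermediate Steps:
Q(I, T) = -9 + I + T (Q(I, T) = -9 + (I + T) = -9 + I + T)
v = -7 (v = -9 - 7 + 9 = -7)
p(t) = 59/4 (p(t) = (¼)*59 = 59/4)
(-11*3 + 44)*1 + p(v) = (-11*3 + 44)*1 + 59/4 = (-33 + 44)*1 + 59/4 = 11*1 + 59/4 = 11 + 59/4 = 103/4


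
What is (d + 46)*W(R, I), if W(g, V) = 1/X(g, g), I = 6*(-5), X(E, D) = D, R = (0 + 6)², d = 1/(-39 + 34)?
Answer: 229/180 ≈ 1.2722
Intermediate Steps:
d = -⅕ (d = 1/(-5) = -⅕ ≈ -0.20000)
R = 36 (R = 6² = 36)
I = -30
W(g, V) = 1/g
(d + 46)*W(R, I) = (-⅕ + 46)/36 = (229/5)*(1/36) = 229/180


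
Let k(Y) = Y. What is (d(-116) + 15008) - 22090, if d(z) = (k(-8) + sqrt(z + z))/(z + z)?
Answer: -205377/29 - I*sqrt(58)/116 ≈ -7082.0 - 0.065653*I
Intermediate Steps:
d(z) = (-8 + sqrt(2)*sqrt(z))/(2*z) (d(z) = (-8 + sqrt(z + z))/(z + z) = (-8 + sqrt(2*z))/((2*z)) = (-8 + sqrt(2)*sqrt(z))*(1/(2*z)) = (-8 + sqrt(2)*sqrt(z))/(2*z))
(d(-116) + 15008) - 22090 = ((-4/(-116) + sqrt(2)/(2*sqrt(-116))) + 15008) - 22090 = ((-4*(-1/116) + sqrt(2)*(-I*sqrt(29)/58)/2) + 15008) - 22090 = ((1/29 - I*sqrt(58)/116) + 15008) - 22090 = (435233/29 - I*sqrt(58)/116) - 22090 = -205377/29 - I*sqrt(58)/116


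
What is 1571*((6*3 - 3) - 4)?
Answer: 17281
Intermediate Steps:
1571*((6*3 - 3) - 4) = 1571*((18 - 3) - 4) = 1571*(15 - 4) = 1571*11 = 17281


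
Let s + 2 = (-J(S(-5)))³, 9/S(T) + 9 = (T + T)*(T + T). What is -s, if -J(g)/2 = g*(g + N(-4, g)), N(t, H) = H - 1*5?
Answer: 1622439041978/567869252041 ≈ 2.8571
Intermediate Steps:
S(T) = 9/(-9 + 4*T²) (S(T) = 9/(-9 + (T + T)*(T + T)) = 9/(-9 + (2*T)*(2*T)) = 9/(-9 + 4*T²))
N(t, H) = -5 + H (N(t, H) = H - 5 = -5 + H)
J(g) = -2*g*(-5 + 2*g) (J(g) = -2*g*(g + (-5 + g)) = -2*g*(-5 + 2*g))
s = -1622439041978/567869252041 (s = -2 + (-2*9/(-9 + 4*(-5)²)*(5 - 18/(-9 + 4*(-5)²)))³ = -2 + (-2*9/(-9 + 4*25)*(5 - 18/(-9 + 4*25)))³ = -2 + (-2*9/(-9 + 100)*(5 - 18/(-9 + 100)))³ = -2 + (-2*9/91*(5 - 18/91))³ = -2 + (-2*9*(1/91)*(5 - 18/91))³ = -2 + (-2*9*(5 - 2*9/91)/91)³ = -2 + (-2*9*(5 - 18/91)/91)³ = -2 + (-2*9*437/(91*91))³ = -2 + (-1*7866/8281)³ = -2 + (-7866/8281)³ = -2 - 486700537896/567869252041 = -1622439041978/567869252041 ≈ -2.8571)
-s = -1*(-1622439041978/567869252041) = 1622439041978/567869252041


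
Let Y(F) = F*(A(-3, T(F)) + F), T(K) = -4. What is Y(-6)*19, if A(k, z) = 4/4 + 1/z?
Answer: 1197/2 ≈ 598.50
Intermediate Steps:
A(k, z) = 1 + 1/z (A(k, z) = 4*(¼) + 1/z = 1 + 1/z)
Y(F) = F*(¾ + F) (Y(F) = F*((1 - 4)/(-4) + F) = F*(-¼*(-3) + F) = F*(¾ + F))
Y(-6)*19 = ((¼)*(-6)*(3 + 4*(-6)))*19 = ((¼)*(-6)*(3 - 24))*19 = ((¼)*(-6)*(-21))*19 = (63/2)*19 = 1197/2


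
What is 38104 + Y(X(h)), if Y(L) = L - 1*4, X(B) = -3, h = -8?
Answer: 38097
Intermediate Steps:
Y(L) = -4 + L (Y(L) = L - 4 = -4 + L)
38104 + Y(X(h)) = 38104 + (-4 - 3) = 38104 - 7 = 38097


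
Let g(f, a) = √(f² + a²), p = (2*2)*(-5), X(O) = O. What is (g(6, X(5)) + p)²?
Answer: (20 - √61)² ≈ 148.59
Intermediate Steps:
p = -20 (p = 4*(-5) = -20)
g(f, a) = √(a² + f²)
(g(6, X(5)) + p)² = (√(5² + 6²) - 20)² = (√(25 + 36) - 20)² = (√61 - 20)² = (-20 + √61)²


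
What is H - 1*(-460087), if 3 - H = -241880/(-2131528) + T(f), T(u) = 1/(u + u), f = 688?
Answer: 168679449543639/366622816 ≈ 4.6009e+5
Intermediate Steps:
T(u) = 1/(2*u)
H = 1057998647/366622816 (H = 3 - (-241880/(-2131528) + (1/2)/688) = 3 - (-241880*(-1/2131528) + (1/2)*(1/688)) = 3 - (30235/266441 + 1/1376) = 3 - 1*41869801/366622816 = 3 - 41869801/366622816 = 1057998647/366622816 ≈ 2.8858)
H - 1*(-460087) = 1057998647/366622816 - 1*(-460087) = 1057998647/366622816 + 460087 = 168679449543639/366622816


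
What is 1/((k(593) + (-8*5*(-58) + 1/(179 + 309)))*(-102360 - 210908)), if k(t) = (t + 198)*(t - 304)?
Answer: -122/8825423139941 ≈ -1.3824e-11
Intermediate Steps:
k(t) = (-304 + t)*(198 + t) (k(t) = (198 + t)*(-304 + t) = (-304 + t)*(198 + t))
1/((k(593) + (-8*5*(-58) + 1/(179 + 309)))*(-102360 - 210908)) = 1/(((-60192 + 593² - 106*593) + (-8*5*(-58) + 1/(179 + 309)))*(-102360 - 210908)) = 1/(((-60192 + 351649 - 62858) + (-40*(-58) + 1/488))*(-313268)) = 1/((228599 + (2320 + 1/488))*(-313268)) = 1/((228599 + 1132161/488)*(-313268)) = 1/((112688473/488)*(-313268)) = 1/(-8825423139941/122) = -122/8825423139941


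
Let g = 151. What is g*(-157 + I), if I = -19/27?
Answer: -642958/27 ≈ -23813.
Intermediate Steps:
I = -19/27 (I = -19*1/27 = -19/27 ≈ -0.70370)
g*(-157 + I) = 151*(-157 - 19/27) = 151*(-4258/27) = -642958/27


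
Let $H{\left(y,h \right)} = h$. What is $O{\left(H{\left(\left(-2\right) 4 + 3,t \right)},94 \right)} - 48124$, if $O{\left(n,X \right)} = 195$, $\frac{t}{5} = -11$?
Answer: $-47929$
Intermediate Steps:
$t = -55$ ($t = 5 \left(-11\right) = -55$)
$O{\left(H{\left(\left(-2\right) 4 + 3,t \right)},94 \right)} - 48124 = 195 - 48124 = -47929$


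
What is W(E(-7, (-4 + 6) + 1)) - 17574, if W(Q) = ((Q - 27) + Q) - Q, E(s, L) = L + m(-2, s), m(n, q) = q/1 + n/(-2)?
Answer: -17604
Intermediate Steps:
m(n, q) = q - n/2 (m(n, q) = q*1 + n*(-½) = q - n/2)
E(s, L) = 1 + L + s (E(s, L) = L + (s - ½*(-2)) = L + (s + 1) = L + (1 + s) = 1 + L + s)
W(Q) = -27 + Q (W(Q) = ((-27 + Q) + Q) - Q = (-27 + 2*Q) - Q = -27 + Q)
W(E(-7, (-4 + 6) + 1)) - 17574 = (-27 + (1 + ((-4 + 6) + 1) - 7)) - 17574 = (-27 + (1 + (2 + 1) - 7)) - 17574 = (-27 + (1 + 3 - 7)) - 17574 = (-27 - 3) - 17574 = -30 - 17574 = -17604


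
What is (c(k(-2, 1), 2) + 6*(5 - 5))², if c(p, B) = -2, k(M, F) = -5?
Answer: 4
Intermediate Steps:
(c(k(-2, 1), 2) + 6*(5 - 5))² = (-2 + 6*(5 - 5))² = (-2 + 6*0)² = (-2 + 0)² = (-2)² = 4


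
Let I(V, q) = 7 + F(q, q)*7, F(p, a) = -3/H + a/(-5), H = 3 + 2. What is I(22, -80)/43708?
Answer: 41/15610 ≈ 0.0026265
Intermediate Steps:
H = 5
F(p, a) = -⅗ - a/5 (F(p, a) = -3/5 + a/(-5) = -3*⅕ + a*(-⅕) = -⅗ - a/5)
I(V, q) = 14/5 - 7*q/5 (I(V, q) = 7 + (-⅗ - q/5)*7 = 7 + (-21/5 - 7*q/5) = 14/5 - 7*q/5)
I(22, -80)/43708 = (14/5 - 7/5*(-80))/43708 = (14/5 + 112)*(1/43708) = (574/5)*(1/43708) = 41/15610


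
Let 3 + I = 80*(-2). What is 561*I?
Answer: -91443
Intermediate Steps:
I = -163 (I = -3 + 80*(-2) = -3 - 160 = -163)
561*I = 561*(-163) = -91443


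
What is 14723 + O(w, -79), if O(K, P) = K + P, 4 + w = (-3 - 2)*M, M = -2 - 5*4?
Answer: 14750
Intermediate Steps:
M = -22 (M = -2 - 20 = -22)
w = 106 (w = -4 + (-3 - 2)*(-22) = -4 - 5*(-22) = -4 + 110 = 106)
14723 + O(w, -79) = 14723 + (106 - 79) = 14723 + 27 = 14750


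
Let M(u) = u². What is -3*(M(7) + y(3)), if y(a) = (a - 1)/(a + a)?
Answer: -148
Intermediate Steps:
y(a) = (-1 + a)/(2*a) (y(a) = (-1 + a)/((2*a)) = (-1 + a)*(1/(2*a)) = (-1 + a)/(2*a))
-3*(M(7) + y(3)) = -3*(7² + (½)*(-1 + 3)/3) = -3*(49 + (½)*(⅓)*2) = -3*(49 + ⅓) = -3*148/3 = -148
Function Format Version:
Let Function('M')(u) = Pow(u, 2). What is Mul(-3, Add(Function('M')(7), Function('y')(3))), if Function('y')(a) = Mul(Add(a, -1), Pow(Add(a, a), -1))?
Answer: -148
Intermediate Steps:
Function('y')(a) = Mul(Rational(1, 2), Pow(a, -1), Add(-1, a)) (Function('y')(a) = Mul(Add(-1, a), Pow(Mul(2, a), -1)) = Mul(Add(-1, a), Mul(Rational(1, 2), Pow(a, -1))) = Mul(Rational(1, 2), Pow(a, -1), Add(-1, a)))
Mul(-3, Add(Function('M')(7), Function('y')(3))) = Mul(-3, Add(Pow(7, 2), Mul(Rational(1, 2), Pow(3, -1), Add(-1, 3)))) = Mul(-3, Add(49, Mul(Rational(1, 2), Rational(1, 3), 2))) = Mul(-3, Add(49, Rational(1, 3))) = Mul(-3, Rational(148, 3)) = -148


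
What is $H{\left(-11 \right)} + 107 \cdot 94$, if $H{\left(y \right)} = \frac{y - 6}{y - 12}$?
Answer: $\frac{231351}{23} \approx 10059.0$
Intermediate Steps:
$H{\left(y \right)} = \frac{-6 + y}{-12 + y}$
$H{\left(-11 \right)} + 107 \cdot 94 = \frac{-6 - 11}{-12 - 11} + 107 \cdot 94 = \frac{1}{-23} \left(-17\right) + 10058 = \left(- \frac{1}{23}\right) \left(-17\right) + 10058 = \frac{17}{23} + 10058 = \frac{231351}{23}$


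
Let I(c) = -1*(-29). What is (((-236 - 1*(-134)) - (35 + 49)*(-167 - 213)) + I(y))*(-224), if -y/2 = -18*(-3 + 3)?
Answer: -7133728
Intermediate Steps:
y = 0 (y = -(-36)*(-3 + 3) = -(-36)*0 = -2*0 = 0)
I(c) = 29
(((-236 - 1*(-134)) - (35 + 49)*(-167 - 213)) + I(y))*(-224) = (((-236 - 1*(-134)) - (35 + 49)*(-167 - 213)) + 29)*(-224) = (((-236 + 134) - 84*(-380)) + 29)*(-224) = ((-102 - 1*(-31920)) + 29)*(-224) = ((-102 + 31920) + 29)*(-224) = (31818 + 29)*(-224) = 31847*(-224) = -7133728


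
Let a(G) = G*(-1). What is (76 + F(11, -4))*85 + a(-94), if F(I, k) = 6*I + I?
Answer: 13099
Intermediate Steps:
a(G) = -G
F(I, k) = 7*I
(76 + F(11, -4))*85 + a(-94) = (76 + 7*11)*85 - 1*(-94) = (76 + 77)*85 + 94 = 153*85 + 94 = 13005 + 94 = 13099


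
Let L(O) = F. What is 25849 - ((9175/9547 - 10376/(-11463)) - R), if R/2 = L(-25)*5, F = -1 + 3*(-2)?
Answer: 2820978918622/109437261 ≈ 25777.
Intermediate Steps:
F = -7 (F = -1 - 6 = -7)
L(O) = -7
R = -70 (R = 2*(-7*5) = 2*(-35) = -70)
25849 - ((9175/9547 - 10376/(-11463)) - R) = 25849 - ((9175/9547 - 10376/(-11463)) - 1*(-70)) = 25849 - ((9175*(1/9547) - 10376*(-1/11463)) + 70) = 25849 - ((9175/9547 + 10376/11463) + 70) = 25849 - (204232697/109437261 + 70) = 25849 - 1*7864840967/109437261 = 25849 - 7864840967/109437261 = 2820978918622/109437261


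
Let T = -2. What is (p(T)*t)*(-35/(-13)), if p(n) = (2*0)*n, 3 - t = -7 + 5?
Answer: 0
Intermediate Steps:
t = 5 (t = 3 - (-7 + 5) = 3 - 1*(-2) = 3 + 2 = 5)
p(n) = 0 (p(n) = 0*n = 0)
(p(T)*t)*(-35/(-13)) = (0*5)*(-35/(-13)) = 0*(-35*(-1/13)) = 0*(35/13) = 0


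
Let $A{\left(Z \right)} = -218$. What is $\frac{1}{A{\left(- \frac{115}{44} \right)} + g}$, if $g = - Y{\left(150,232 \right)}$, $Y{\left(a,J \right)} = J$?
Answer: $- \frac{1}{450} \approx -0.0022222$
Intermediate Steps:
$g = -232$ ($g = \left(-1\right) 232 = -232$)
$\frac{1}{A{\left(- \frac{115}{44} \right)} + g} = \frac{1}{-218 - 232} = \frac{1}{-450} = - \frac{1}{450}$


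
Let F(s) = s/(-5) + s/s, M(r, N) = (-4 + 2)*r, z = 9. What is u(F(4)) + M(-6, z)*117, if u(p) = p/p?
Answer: 1405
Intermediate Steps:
M(r, N) = -2*r
F(s) = 1 - s/5 (F(s) = s*(-1/5) + 1 = -s/5 + 1 = 1 - s/5)
u(p) = 1
u(F(4)) + M(-6, z)*117 = 1 - 2*(-6)*117 = 1 + 12*117 = 1 + 1404 = 1405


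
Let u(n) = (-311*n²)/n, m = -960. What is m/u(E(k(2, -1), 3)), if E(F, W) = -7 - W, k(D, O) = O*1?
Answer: -96/311 ≈ -0.30868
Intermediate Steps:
k(D, O) = O
u(n) = -311*n
m/u(E(k(2, -1), 3)) = -960*(-1/(311*(-7 - 1*3))) = -960*(-1/(311*(-7 - 3))) = -960/((-311*(-10))) = -960/3110 = -960*1/3110 = -96/311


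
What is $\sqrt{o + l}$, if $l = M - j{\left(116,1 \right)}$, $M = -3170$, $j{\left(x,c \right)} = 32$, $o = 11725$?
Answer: $3 \sqrt{947} \approx 92.32$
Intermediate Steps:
$l = -3202$ ($l = -3170 - 32 = -3202$)
$\sqrt{o + l} = \sqrt{11725 - 3202} = \sqrt{8523} = 3 \sqrt{947}$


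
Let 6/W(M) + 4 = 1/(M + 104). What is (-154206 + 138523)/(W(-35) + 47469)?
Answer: -4312825/13053561 ≈ -0.33039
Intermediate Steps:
W(M) = 6/(-4 + 1/(104 + M)) (W(M) = 6/(-4 + 1/(M + 104)) = 6/(-4 + 1/(104 + M)))
(-154206 + 138523)/(W(-35) + 47469) = (-154206 + 138523)/(6*(-104 - 1*(-35))/(415 + 4*(-35)) + 47469) = -15683/(6*(-104 + 35)/(415 - 140) + 47469) = -15683/(6*(-69)/275 + 47469) = -15683/(6*(1/275)*(-69) + 47469) = -15683/(-414/275 + 47469) = -15683/13053561/275 = -15683*275/13053561 = -4312825/13053561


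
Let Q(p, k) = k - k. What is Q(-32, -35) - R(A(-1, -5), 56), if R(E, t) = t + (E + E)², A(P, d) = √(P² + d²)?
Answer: -160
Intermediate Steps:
Q(p, k) = 0
R(E, t) = t + 4*E² (R(E, t) = t + (2*E)² = t + 4*E²)
Q(-32, -35) - R(A(-1, -5), 56) = 0 - (56 + 4*(√((-1)² + (-5)²))²) = 0 - (56 + 4*(√(1 + 25))²) = 0 - (56 + 4*(√26)²) = 0 - (56 + 4*26) = 0 - (56 + 104) = 0 - 1*160 = 0 - 160 = -160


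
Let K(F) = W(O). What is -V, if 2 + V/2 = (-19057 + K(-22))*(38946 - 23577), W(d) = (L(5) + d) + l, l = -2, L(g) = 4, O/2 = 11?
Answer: 585036358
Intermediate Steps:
O = 22 (O = 2*11 = 22)
W(d) = 2 + d (W(d) = (4 + d) - 2 = 2 + d)
K(F) = 24 (K(F) = 2 + 22 = 24)
V = -585036358 (V = -4 + 2*((-19057 + 24)*(38946 - 23577)) = -4 + 2*(-19033*15369) = -4 + 2*(-292518177) = -4 - 585036354 = -585036358)
-V = -1*(-585036358) = 585036358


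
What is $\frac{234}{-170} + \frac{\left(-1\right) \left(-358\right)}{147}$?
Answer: $\frac{13231}{12495} \approx 1.0589$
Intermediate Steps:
$\frac{234}{-170} + \frac{\left(-1\right) \left(-358\right)}{147} = 234 \left(- \frac{1}{170}\right) + 358 \cdot \frac{1}{147} = - \frac{117}{85} + \frac{358}{147} = \frac{13231}{12495}$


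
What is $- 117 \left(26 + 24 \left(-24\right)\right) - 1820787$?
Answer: $-1756437$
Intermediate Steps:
$- 117 \left(26 + 24 \left(-24\right)\right) - 1820787 = - 117 \left(26 - 576\right) - 1820787 = \left(-117\right) \left(-550\right) - 1820787 = 64350 - 1820787 = -1756437$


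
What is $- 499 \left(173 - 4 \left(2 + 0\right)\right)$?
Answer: $-82335$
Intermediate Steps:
$- 499 \left(173 - 4 \left(2 + 0\right)\right) = - 499 \left(173 - 8\right) = \left(-499\right) 165 = -82335$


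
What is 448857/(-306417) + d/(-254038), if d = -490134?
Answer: 6026442552/12973593641 ≈ 0.46452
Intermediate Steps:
448857/(-306417) + d/(-254038) = 448857/(-306417) - 490134/(-254038) = 448857*(-1/306417) - 490134*(-1/254038) = -149619/102139 + 245067/127019 = 6026442552/12973593641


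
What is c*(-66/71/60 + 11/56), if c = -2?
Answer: -3597/9940 ≈ -0.36187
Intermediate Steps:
c*(-66/71/60 + 11/56) = -2*(-66/71/60 + 11/56) = -2*(-66*1/71*(1/60) + 11*(1/56)) = -2*(-66/71*1/60 + 11/56) = -2*(-11/710 + 11/56) = -2*3597/19880 = -3597/9940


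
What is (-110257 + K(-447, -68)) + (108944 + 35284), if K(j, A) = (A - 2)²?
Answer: 38871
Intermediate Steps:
K(j, A) = (-2 + A)²
(-110257 + K(-447, -68)) + (108944 + 35284) = (-110257 + (-2 - 68)²) + (108944 + 35284) = (-110257 + (-70)²) + 144228 = (-110257 + 4900) + 144228 = -105357 + 144228 = 38871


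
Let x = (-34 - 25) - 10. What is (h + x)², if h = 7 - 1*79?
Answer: 19881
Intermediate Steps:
h = -72 (h = 7 - 79 = -72)
x = -69 (x = -59 - 10 = -69)
(h + x)² = (-72 - 69)² = (-141)² = 19881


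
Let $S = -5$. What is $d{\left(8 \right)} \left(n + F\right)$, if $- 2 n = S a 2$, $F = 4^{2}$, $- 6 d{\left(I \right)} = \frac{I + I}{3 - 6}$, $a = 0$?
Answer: $\frac{128}{9} \approx 14.222$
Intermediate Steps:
$d{\left(I \right)} = \frac{I}{9}$ ($d{\left(I \right)} = - \frac{\left(I + I\right) \frac{1}{3 - 6}}{6} = - \frac{2 I \frac{1}{-3}}{6} = - \frac{2 I \left(- \frac{1}{3}\right)}{6} = - \frac{\left(- \frac{2}{3}\right) I}{6} = \frac{I}{9}$)
$F = 16$
$n = 0$ ($n = - \frac{\left(-5\right) 0 \cdot 2}{2} = - \frac{0 \cdot 2}{2} = \left(- \frac{1}{2}\right) 0 = 0$)
$d{\left(8 \right)} \left(n + F\right) = \frac{1}{9} \cdot 8 \left(0 + 16\right) = \frac{8}{9} \cdot 16 = \frac{128}{9}$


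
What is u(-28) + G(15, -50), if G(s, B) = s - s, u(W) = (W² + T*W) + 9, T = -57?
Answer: 2389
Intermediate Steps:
u(W) = 9 + W² - 57*W (u(W) = (W² - 57*W) + 9 = 9 + W² - 57*W)
G(s, B) = 0
u(-28) + G(15, -50) = (9 + (-28)² - 57*(-28)) + 0 = (9 + 784 + 1596) + 0 = 2389 + 0 = 2389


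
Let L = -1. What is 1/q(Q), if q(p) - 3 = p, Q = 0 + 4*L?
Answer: -1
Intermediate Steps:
Q = -4 (Q = 0 + 4*(-1) = 0 - 4 = -4)
q(p) = 3 + p
1/q(Q) = 1/(3 - 4) = 1/(-1) = -1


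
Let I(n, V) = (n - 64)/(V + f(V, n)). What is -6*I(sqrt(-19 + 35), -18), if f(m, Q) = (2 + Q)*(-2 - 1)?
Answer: -10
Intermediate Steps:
f(m, Q) = -6 - 3*Q (f(m, Q) = (2 + Q)*(-3) = -6 - 3*Q)
I(n, V) = (-64 + n)/(-6 + V - 3*n) (I(n, V) = (n - 64)/(V + (-6 - 3*n)) = (-64 + n)/(-6 + V - 3*n))
-6*I(sqrt(-19 + 35), -18) = -6*(64 - sqrt(-19 + 35))/(6 - 1*(-18) + 3*sqrt(-19 + 35)) = -6*(64 - sqrt(16))/(6 + 18 + 3*sqrt(16)) = -6*(64 - 1*4)/(6 + 18 + 3*4) = -6*(64 - 4)/(6 + 18 + 12) = -6*60/36 = -60/6 = -6*5/3 = -10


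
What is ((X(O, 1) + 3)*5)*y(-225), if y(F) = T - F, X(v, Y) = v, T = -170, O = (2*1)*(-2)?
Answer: -275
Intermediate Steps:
O = -4 (O = 2*(-2) = -4)
y(F) = -170 - F
((X(O, 1) + 3)*5)*y(-225) = ((-4 + 3)*5)*(-170 - 1*(-225)) = (-1*5)*(-170 + 225) = -5*55 = -275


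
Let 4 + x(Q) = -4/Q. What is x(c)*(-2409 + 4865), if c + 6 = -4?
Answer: -44208/5 ≈ -8841.6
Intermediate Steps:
c = -10 (c = -6 - 4 = -10)
x(Q) = -4 - 4/Q
x(c)*(-2409 + 4865) = (-4 - 4/(-10))*(-2409 + 4865) = (-4 - 4*(-⅒))*2456 = (-4 + ⅖)*2456 = -18/5*2456 = -44208/5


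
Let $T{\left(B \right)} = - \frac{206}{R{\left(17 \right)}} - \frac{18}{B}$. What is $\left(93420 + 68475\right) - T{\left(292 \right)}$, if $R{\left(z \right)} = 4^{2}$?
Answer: $\frac{94554235}{584} \approx 1.6191 \cdot 10^{5}$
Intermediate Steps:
$R{\left(z \right)} = 16$
$T{\left(B \right)} = - \frac{103}{8} - \frac{18}{B}$ ($T{\left(B \right)} = - \frac{206}{16} - \frac{18}{B} = \left(-206\right) \frac{1}{16} - \frac{18}{B} = - \frac{103}{8} - \frac{18}{B}$)
$\left(93420 + 68475\right) - T{\left(292 \right)} = \left(93420 + 68475\right) - \left(- \frac{103}{8} - \frac{18}{292}\right) = 161895 - \left(- \frac{103}{8} - \frac{9}{146}\right) = 161895 - - \frac{7555}{584} = 161895 + \frac{7555}{584} = \frac{94554235}{584}$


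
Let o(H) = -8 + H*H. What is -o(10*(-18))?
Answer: -32392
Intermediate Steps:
o(H) = -8 + H²
-o(10*(-18)) = -(-8 + (10*(-18))²) = -(-8 + (-180)²) = -(-8 + 32400) = -1*32392 = -32392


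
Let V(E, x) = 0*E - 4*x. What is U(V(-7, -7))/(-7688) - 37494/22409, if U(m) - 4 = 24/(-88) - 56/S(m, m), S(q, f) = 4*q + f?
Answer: -15858063807/9475421560 ≈ -1.6736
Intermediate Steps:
S(q, f) = f + 4*q
V(E, x) = -4*x (V(E, x) = 0 - 4*x = -4*x)
U(m) = 41/11 - 56/(5*m) (U(m) = 4 + (24/(-88) - 56/(m + 4*m)) = 4 + (24*(-1/88) - 56*1/(5*m)) = 4 + (-3/11 - 56/(5*m)) = 41/11 - 56/(5*m))
U(V(-7, -7))/(-7688) - 37494/22409 = ((-616 + 205*(-4*(-7)))/(55*((-4*(-7)))))/(-7688) - 37494/22409 = ((1/55)*(-616 + 205*28)/28)*(-1/7688) - 37494*1/22409 = ((1/55)*(1/28)*(-616 + 5740))*(-1/7688) - 37494/22409 = ((1/55)*(1/28)*5124)*(-1/7688) - 37494/22409 = (183/55)*(-1/7688) - 37494/22409 = -183/422840 - 37494/22409 = -15858063807/9475421560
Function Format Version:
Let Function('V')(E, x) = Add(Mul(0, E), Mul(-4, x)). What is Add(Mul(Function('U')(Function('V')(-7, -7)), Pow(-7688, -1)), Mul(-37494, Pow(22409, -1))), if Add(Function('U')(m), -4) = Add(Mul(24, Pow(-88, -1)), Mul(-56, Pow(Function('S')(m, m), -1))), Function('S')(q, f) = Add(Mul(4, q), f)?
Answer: Rational(-15858063807, 9475421560) ≈ -1.6736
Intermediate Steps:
Function('S')(q, f) = Add(f, Mul(4, q))
Function('V')(E, x) = Mul(-4, x) (Function('V')(E, x) = Add(0, Mul(-4, x)) = Mul(-4, x))
Function('U')(m) = Add(Rational(41, 11), Mul(Rational(-56, 5), Pow(m, -1))) (Function('U')(m) = Add(4, Add(Mul(24, Pow(-88, -1)), Mul(-56, Pow(Add(m, Mul(4, m)), -1)))) = Add(4, Add(Mul(24, Rational(-1, 88)), Mul(-56, Pow(Mul(5, m), -1)))) = Add(4, Add(Rational(-3, 11), Mul(-56, Mul(Rational(1, 5), Pow(m, -1))))) = Add(4, Add(Rational(-3, 11), Mul(Rational(-56, 5), Pow(m, -1)))) = Add(Rational(41, 11), Mul(Rational(-56, 5), Pow(m, -1))))
Add(Mul(Function('U')(Function('V')(-7, -7)), Pow(-7688, -1)), Mul(-37494, Pow(22409, -1))) = Add(Mul(Mul(Rational(1, 55), Pow(Mul(-4, -7), -1), Add(-616, Mul(205, Mul(-4, -7)))), Pow(-7688, -1)), Mul(-37494, Pow(22409, -1))) = Add(Mul(Mul(Rational(1, 55), Pow(28, -1), Add(-616, Mul(205, 28))), Rational(-1, 7688)), Mul(-37494, Rational(1, 22409))) = Add(Mul(Mul(Rational(1, 55), Rational(1, 28), Add(-616, 5740)), Rational(-1, 7688)), Rational(-37494, 22409)) = Add(Mul(Mul(Rational(1, 55), Rational(1, 28), 5124), Rational(-1, 7688)), Rational(-37494, 22409)) = Add(Mul(Rational(183, 55), Rational(-1, 7688)), Rational(-37494, 22409)) = Add(Rational(-183, 422840), Rational(-37494, 22409)) = Rational(-15858063807, 9475421560)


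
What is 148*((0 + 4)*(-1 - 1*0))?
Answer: -592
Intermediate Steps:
148*((0 + 4)*(-1 - 1*0)) = 148*(4*(-1 + 0)) = 148*(4*(-1)) = 148*(-4) = -592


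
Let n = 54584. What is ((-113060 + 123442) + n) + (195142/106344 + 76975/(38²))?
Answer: 624043399339/9597546 ≈ 65021.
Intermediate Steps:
((-113060 + 123442) + n) + (195142/106344 + 76975/(38²)) = ((-113060 + 123442) + 54584) + (195142/106344 + 76975/(38²)) = (10382 + 54584) + (195142*(1/106344) + 76975/1444) = 64966 + (97571/53172 + 76975*(1/1444)) = 64966 + (97571/53172 + 76975/1444) = 64966 + 529225903/9597546 = 624043399339/9597546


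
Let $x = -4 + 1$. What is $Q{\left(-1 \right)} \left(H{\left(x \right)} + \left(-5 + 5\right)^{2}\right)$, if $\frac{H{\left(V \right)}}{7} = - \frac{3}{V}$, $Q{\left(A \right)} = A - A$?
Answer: $0$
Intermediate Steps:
$Q{\left(A \right)} = 0$
$x = -3$
$H{\left(V \right)} = - \frac{21}{V}$ ($H{\left(V \right)} = 7 \left(- \frac{3}{V}\right) = - \frac{21}{V}$)
$Q{\left(-1 \right)} \left(H{\left(x \right)} + \left(-5 + 5\right)^{2}\right) = 0 \left(- \frac{21}{-3} + \left(-5 + 5\right)^{2}\right) = 0 \left(\left(-21\right) \left(- \frac{1}{3}\right) + 0^{2}\right) = 0 \left(7 + 0\right) = 0 \cdot 7 = 0$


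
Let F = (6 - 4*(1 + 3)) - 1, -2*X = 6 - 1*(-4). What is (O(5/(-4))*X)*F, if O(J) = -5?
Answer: -275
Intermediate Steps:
X = -5 (X = -(6 - 1*(-4))/2 = -(6 + 4)/2 = -½*10 = -5)
F = -11 (F = (6 - 4*4) - 1 = (6 - 16) - 1 = -10 - 1 = -11)
(O(5/(-4))*X)*F = -5*(-5)*(-11) = 25*(-11) = -275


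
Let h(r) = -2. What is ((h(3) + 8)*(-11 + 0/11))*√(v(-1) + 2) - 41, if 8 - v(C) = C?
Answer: -41 - 66*√11 ≈ -259.90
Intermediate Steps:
v(C) = 8 - C
((h(3) + 8)*(-11 + 0/11))*√(v(-1) + 2) - 41 = ((-2 + 8)*(-11 + 0/11))*√((8 - 1*(-1)) + 2) - 41 = (6*(-11 + 0*(1/11)))*√((8 + 1) + 2) - 41 = (6*(-11 + 0))*√(9 + 2) - 41 = (6*(-11))*√11 - 41 = -66*√11 - 41 = -41 - 66*√11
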